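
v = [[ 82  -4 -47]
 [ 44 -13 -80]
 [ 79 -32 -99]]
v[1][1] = -13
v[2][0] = 79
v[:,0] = [82, 44, 79]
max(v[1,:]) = 44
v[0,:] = [82, -4, -47]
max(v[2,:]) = 79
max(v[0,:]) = 82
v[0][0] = 82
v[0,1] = -4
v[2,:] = [79, -32, -99]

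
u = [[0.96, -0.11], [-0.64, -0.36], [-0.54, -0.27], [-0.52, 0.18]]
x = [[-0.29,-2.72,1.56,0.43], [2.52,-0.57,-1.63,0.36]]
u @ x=[[-0.56, -2.55, 1.68, 0.37],[-0.72, 1.95, -0.41, -0.4],[-0.52, 1.62, -0.40, -0.33],[0.6, 1.31, -1.1, -0.16]]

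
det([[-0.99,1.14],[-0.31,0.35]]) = 0.007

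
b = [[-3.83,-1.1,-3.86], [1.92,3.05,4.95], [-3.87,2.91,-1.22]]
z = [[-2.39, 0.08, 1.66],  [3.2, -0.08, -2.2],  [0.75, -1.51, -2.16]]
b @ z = [[2.74, 5.61, 4.40], [8.88, -7.56, -14.21], [17.65, 1.3, -10.19]]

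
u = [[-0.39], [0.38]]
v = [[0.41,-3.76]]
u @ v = [[-0.16, 1.47], [0.16, -1.43]]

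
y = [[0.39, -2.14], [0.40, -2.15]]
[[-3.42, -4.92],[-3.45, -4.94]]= y @ [[-2.40, 0.99],[1.16, 2.48]]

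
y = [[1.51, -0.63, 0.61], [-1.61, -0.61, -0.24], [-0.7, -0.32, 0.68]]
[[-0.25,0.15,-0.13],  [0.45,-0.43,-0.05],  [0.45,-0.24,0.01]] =y@ [[-0.31, 0.2, -0.04], [-0.04, 0.2, 0.16], [0.32, -0.05, 0.05]]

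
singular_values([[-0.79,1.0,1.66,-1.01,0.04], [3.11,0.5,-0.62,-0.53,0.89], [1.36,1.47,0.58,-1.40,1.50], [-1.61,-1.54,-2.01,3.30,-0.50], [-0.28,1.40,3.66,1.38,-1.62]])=[5.73, 4.96, 2.58, 1.15, 0.03]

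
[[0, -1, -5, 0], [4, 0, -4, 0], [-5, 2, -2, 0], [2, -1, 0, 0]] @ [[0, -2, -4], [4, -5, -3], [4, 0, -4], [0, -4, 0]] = [[-24, 5, 23], [-16, -8, 0], [0, 0, 22], [-4, 1, -5]]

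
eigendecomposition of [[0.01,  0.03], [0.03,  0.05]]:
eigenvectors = [[-0.88, -0.47], [0.47, -0.88]]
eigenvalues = [-0.01, 0.07]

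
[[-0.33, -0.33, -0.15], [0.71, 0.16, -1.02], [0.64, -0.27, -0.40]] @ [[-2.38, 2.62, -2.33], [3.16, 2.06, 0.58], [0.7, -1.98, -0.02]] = [[-0.36, -1.25, 0.58], [-1.90, 4.21, -1.54], [-2.66, 1.91, -1.64]]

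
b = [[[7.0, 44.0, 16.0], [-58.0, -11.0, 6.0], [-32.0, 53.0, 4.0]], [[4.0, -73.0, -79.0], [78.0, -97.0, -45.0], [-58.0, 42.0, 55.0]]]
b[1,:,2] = [-79.0, -45.0, 55.0]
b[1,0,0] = 4.0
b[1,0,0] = 4.0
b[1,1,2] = -45.0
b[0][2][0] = -32.0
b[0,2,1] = 53.0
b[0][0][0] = 7.0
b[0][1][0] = -58.0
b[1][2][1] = 42.0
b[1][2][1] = 42.0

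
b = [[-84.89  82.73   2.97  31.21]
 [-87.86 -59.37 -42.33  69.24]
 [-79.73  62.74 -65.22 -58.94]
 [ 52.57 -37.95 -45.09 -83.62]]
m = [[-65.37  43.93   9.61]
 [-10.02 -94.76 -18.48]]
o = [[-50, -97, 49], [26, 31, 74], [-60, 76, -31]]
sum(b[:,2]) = -149.67000000000002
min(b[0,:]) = -84.89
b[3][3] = -83.62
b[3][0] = 52.57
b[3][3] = -83.62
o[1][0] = 26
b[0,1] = 82.73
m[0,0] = -65.37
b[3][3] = -83.62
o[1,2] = 74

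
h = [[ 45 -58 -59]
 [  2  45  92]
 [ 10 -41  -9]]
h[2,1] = -41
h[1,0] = 2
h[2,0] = 10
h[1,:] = [2, 45, 92]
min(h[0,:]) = -59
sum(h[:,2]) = 24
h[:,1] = [-58, 45, -41]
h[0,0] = 45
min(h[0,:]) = -59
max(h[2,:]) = 10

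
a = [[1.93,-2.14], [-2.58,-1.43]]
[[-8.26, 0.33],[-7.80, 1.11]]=a@[[0.59, -0.23],[4.39, -0.36]]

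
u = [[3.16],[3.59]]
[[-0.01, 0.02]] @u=[[0.04]]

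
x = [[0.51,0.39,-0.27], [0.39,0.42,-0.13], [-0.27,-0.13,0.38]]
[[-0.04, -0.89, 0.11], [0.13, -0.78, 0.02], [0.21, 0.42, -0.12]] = x@[[-0.62, -1.0, 0.40], [1.02, -0.91, -0.37], [0.45, 0.08, -0.17]]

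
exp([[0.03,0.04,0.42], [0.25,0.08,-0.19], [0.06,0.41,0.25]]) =[[1.06, 0.14, 0.48], [0.26, 1.05, -0.16], [0.13, 0.48, 1.26]]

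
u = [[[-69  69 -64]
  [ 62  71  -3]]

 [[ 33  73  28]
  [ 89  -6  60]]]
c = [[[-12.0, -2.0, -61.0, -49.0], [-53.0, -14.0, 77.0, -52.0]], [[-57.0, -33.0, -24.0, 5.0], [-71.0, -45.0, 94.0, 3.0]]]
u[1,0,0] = 33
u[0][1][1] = 71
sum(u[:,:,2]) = 21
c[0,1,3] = -52.0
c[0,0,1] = -2.0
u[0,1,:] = [62, 71, -3]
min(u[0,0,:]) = -69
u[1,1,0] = 89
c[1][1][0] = -71.0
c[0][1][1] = -14.0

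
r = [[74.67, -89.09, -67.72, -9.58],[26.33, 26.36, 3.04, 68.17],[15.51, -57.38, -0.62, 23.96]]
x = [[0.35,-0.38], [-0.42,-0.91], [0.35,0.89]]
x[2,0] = 0.346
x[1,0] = -0.415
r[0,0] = 74.67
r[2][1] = -57.38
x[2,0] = 0.346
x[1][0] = -0.415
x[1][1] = -0.913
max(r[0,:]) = 74.67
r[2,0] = 15.51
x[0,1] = -0.38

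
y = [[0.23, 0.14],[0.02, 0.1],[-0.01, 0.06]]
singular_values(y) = [0.28, 0.09]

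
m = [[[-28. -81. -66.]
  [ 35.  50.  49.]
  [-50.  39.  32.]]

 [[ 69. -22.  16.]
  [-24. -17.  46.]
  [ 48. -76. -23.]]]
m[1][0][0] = 69.0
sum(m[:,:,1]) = -107.0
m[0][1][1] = 50.0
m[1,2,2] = -23.0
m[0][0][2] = -66.0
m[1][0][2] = 16.0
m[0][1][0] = 35.0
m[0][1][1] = 50.0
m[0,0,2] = -66.0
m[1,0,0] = 69.0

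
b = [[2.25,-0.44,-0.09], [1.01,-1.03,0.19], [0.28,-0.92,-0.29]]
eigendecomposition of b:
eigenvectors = [[(0.95+0j), (-0.08+0.04j), -0.08-0.04j], [0.31+0.00j, -0.31+0.34j, -0.31-0.34j], [-0.01+0.00j, -0.88+0.00j, -0.88-0.00j]]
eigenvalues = [(2.11+0j), (-0.59+0.34j), (-0.59-0.34j)]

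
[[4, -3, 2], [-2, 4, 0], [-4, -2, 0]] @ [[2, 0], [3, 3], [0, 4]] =[[-1, -1], [8, 12], [-14, -6]]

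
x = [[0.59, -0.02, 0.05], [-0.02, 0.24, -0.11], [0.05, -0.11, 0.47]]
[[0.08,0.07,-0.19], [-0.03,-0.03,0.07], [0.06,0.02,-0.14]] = x @ [[0.13,0.11,-0.3], [-0.08,-0.13,0.16], [0.09,0.01,-0.22]]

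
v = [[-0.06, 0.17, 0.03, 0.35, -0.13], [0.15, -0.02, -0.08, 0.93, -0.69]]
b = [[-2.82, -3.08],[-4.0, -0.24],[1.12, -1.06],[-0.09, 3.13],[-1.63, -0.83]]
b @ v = [[-0.29, -0.42, 0.16, -3.85, 2.49], [0.20, -0.68, -0.10, -1.62, 0.69], [-0.23, 0.21, 0.12, -0.59, 0.59], [0.47, -0.08, -0.25, 2.88, -2.15], [-0.03, -0.26, 0.02, -1.34, 0.78]]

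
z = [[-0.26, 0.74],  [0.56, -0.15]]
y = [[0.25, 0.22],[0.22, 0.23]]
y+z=[[-0.01, 0.96], [0.78, 0.08]]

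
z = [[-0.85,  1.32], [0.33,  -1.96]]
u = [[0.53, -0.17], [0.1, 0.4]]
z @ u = [[-0.32, 0.67], [-0.02, -0.84]]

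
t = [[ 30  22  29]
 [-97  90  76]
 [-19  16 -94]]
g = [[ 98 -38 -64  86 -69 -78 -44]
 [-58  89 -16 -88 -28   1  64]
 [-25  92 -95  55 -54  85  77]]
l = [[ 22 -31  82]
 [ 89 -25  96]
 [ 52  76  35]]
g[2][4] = -54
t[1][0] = -97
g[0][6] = -44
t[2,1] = 16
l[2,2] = 35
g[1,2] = -16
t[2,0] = -19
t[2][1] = 16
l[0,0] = 22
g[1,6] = 64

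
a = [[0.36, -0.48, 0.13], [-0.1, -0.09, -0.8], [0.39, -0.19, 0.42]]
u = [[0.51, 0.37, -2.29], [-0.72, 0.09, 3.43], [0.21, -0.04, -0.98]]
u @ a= [[-0.75, 0.16, -1.19], [1.07, -0.31, 1.27], [-0.30, 0.09, -0.35]]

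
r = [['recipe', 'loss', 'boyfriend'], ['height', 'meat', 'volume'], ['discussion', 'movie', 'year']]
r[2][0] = 'discussion'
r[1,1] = 'meat'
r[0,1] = 'loss'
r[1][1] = 'meat'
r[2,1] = 'movie'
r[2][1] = 'movie'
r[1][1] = 'meat'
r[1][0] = 'height'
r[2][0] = 'discussion'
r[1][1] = 'meat'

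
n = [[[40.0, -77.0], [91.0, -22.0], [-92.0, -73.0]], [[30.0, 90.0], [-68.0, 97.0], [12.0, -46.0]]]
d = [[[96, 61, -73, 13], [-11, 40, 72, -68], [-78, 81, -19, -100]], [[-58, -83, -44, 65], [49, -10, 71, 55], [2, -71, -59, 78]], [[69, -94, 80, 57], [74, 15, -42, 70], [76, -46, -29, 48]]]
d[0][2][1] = 81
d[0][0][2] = -73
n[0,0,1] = -77.0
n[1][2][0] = 12.0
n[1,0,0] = 30.0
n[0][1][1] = -22.0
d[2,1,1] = 15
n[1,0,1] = 90.0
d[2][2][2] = -29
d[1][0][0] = -58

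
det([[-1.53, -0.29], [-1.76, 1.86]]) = -3.356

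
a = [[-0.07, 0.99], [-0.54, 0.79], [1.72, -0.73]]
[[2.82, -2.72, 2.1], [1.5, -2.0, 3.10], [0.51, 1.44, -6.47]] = a@ [[1.55, -0.34, -2.95], [2.96, -2.77, 1.91]]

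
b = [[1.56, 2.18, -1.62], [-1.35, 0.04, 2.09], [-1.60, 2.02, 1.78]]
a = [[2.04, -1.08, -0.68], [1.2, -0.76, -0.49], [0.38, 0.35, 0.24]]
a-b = [[0.48,-3.26,0.94], [2.55,-0.8,-2.58], [1.98,-1.67,-1.54]]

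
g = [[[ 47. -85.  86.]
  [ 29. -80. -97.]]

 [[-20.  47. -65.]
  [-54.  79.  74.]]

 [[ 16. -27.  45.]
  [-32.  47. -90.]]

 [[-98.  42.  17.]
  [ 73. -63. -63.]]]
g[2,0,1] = -27.0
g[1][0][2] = -65.0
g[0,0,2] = 86.0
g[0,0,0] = 47.0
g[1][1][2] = 74.0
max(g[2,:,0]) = 16.0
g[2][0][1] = -27.0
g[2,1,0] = -32.0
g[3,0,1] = 42.0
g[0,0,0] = 47.0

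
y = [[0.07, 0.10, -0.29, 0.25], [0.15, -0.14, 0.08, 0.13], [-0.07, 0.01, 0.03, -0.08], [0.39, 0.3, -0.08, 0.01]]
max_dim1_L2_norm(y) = 0.5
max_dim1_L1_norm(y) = 0.78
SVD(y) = [[-0.52, 0.83, -0.10, -0.16],[-0.06, 0.03, 0.96, -0.27],[0.14, -0.13, -0.25, -0.95],[-0.84, -0.54, -0.05, -0.04]] @ diag([0.5526081012674573, 0.33623758612961285, 0.2633788706194438, 0.00037762220969778196]) @ [[-0.69,-0.53,0.39,-0.29],[-0.41,-0.25,-0.60,0.64],[0.51,-0.62,0.39,0.45],[-0.3,0.52,0.58,0.55]]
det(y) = -0.00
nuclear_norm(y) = 1.15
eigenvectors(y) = [[-0.62, -0.30, 0.69, -0.34],[-0.27, 0.52, -0.48, -0.41],[0.21, 0.58, 0.04, 0.14],[-0.70, 0.55, -0.55, 0.84]]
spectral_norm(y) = 0.55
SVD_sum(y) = [[0.20, 0.15, -0.11, 0.08], [0.02, 0.02, -0.01, 0.01], [-0.05, -0.04, 0.03, -0.02], [0.32, 0.25, -0.18, 0.13]] + [[-0.12, -0.07, -0.17, 0.18], [-0.00, -0.00, -0.01, 0.01], [0.02, 0.01, 0.03, -0.03], [0.07, 0.04, 0.11, -0.12]] + [[-0.01, 0.02, -0.01, -0.01], [0.13, -0.16, 0.10, 0.11], [-0.03, 0.04, -0.03, -0.03], [-0.01, 0.01, -0.01, -0.01]] + [[0.0, -0.00, -0.00, -0.00], [0.00, -0.00, -0.00, -0.0], [0.00, -0.0, -0.0, -0.0], [0.0, -0.0, -0.0, -0.00]]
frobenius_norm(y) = 0.70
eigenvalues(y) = [0.49, -0.0, -0.21, -0.31]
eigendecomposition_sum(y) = [[0.21, 0.11, -0.14, 0.16], [0.09, 0.05, -0.06, 0.07], [-0.07, -0.04, 0.05, -0.06], [0.24, 0.12, -0.16, 0.18]] + [[0.00, 0.0, 0.0, 0.0],[-0.0, -0.0, -0.00, -0.00],[-0.00, -0.00, -0.0, -0.00],[-0.0, -0.00, -0.0, -0.0]] + [[-0.12,0.09,-0.17,0.02], [0.08,-0.06,0.12,-0.02], [-0.01,0.0,-0.01,0.0], [0.1,-0.07,0.13,-0.02]] + [[-0.02, -0.10, 0.02, 0.06], [-0.03, -0.12, 0.03, 0.08], [0.01, 0.04, -0.01, -0.03], [0.05, 0.25, -0.05, -0.16]]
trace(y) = -0.03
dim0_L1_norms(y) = [0.68, 0.55, 0.48, 0.47]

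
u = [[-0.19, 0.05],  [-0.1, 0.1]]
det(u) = -0.01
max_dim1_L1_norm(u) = 0.24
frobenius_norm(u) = 0.24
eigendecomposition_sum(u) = [[-0.18, 0.03], [-0.07, 0.01]] + [[-0.01,0.02],[-0.03,0.09]]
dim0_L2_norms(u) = [0.21, 0.11]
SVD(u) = [[-0.83,-0.57], [-0.57,0.83]] @ diag([0.2346036681183011, 0.059675111272942116]) @ [[0.91, -0.42], [0.42, 0.91]]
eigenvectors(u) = [[-0.94, -0.18],[-0.35, -0.98]]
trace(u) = -0.09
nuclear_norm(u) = 0.29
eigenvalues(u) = [-0.17, 0.08]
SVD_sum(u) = [[-0.18, 0.08], [-0.12, 0.06]] + [[-0.01,-0.03], [0.02,0.04]]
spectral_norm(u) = 0.23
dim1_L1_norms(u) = [0.24, 0.2]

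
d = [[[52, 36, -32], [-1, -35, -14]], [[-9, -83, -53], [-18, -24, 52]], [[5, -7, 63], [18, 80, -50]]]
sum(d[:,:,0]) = 47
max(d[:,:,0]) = 52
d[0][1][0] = -1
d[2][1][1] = 80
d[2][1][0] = 18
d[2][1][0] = 18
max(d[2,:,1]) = 80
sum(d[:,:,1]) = -33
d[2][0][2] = 63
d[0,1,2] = -14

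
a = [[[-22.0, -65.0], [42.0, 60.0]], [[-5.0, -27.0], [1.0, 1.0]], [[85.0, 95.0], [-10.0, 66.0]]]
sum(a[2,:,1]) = 161.0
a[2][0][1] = 95.0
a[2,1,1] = 66.0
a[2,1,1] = 66.0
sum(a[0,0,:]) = -87.0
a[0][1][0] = 42.0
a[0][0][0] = -22.0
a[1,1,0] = 1.0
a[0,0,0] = -22.0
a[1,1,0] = 1.0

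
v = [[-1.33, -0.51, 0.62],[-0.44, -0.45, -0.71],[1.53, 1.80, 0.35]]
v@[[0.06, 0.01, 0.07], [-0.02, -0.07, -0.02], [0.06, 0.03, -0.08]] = [[-0.03, 0.04, -0.13], [-0.06, 0.01, 0.03], [0.08, -0.1, 0.04]]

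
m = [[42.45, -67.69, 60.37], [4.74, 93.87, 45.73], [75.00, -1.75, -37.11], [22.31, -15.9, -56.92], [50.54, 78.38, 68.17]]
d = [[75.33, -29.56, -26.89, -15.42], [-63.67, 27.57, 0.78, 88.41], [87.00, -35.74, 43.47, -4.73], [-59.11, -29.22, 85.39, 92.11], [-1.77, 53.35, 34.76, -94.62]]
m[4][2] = 68.17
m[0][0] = 42.45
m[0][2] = 60.37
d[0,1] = -29.56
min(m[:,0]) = 4.74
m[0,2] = 60.37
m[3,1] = -15.9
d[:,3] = [-15.42, 88.41, -4.73, 92.11, -94.62]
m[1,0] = 4.74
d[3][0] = -59.11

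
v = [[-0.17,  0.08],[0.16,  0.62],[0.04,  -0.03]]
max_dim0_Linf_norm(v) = 0.62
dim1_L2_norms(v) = [0.19, 0.64, 0.05]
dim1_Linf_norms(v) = [0.17, 0.62, 0.04]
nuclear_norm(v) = 0.83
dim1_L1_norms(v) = [0.25, 0.78, 0.07]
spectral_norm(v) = 0.64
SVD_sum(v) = [[0.01, 0.04], [0.15, 0.62], [-0.00, -0.02]] + [[-0.18, 0.04], [0.01, -0.00], [0.04, -0.01]]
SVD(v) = [[-0.06, 0.97], [-1.00, -0.07], [0.03, -0.24]] @ diag([0.6416620937116086, 0.18992039778189887]) @ [[-0.23, -0.97], [-0.97, 0.23]]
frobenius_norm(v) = 0.67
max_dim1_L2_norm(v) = 0.64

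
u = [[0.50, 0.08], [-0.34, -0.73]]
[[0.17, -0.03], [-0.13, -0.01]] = u @ [[0.34, -0.06], [0.02, 0.04]]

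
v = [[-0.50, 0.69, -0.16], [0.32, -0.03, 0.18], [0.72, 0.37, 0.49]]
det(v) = -0.00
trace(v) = -0.04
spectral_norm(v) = 1.08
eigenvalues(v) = [0.63, -0.67, 0.0]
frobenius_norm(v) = 1.34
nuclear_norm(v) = 1.87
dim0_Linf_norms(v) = [0.72, 0.69, 0.49]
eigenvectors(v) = [[-0.04, -0.85, -0.50], [-0.28, 0.3, -0.16], [-0.96, 0.43, 0.85]]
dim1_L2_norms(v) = [0.87, 0.37, 0.95]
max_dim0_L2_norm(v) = 0.93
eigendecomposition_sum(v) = [[0.02, 0.03, 0.02],[0.13, 0.21, 0.12],[0.46, 0.71, 0.4]] + [[-0.52, 0.66, -0.17], [0.19, -0.24, 0.06], [0.26, -0.34, 0.09]] + [[0.0,0.00,-0.0],  [0.00,0.00,-0.0],  [-0.00,-0.0,0.00]]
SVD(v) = [[-0.53,-0.83,-0.19], [0.34,-0.0,-0.94], [0.78,-0.56,0.28]] @ diag([1.0751475920422633, 0.7917431938608043, 0.0006085234719267718]) @ [[0.87, -0.08, 0.49], [0.01, -0.98, -0.18], [-0.5, -0.16, 0.85]]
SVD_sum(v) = [[-0.49, 0.05, -0.28], [0.32, -0.03, 0.18], [0.72, -0.07, 0.41]] + [[-0.01, 0.64, 0.12], [-0.0, 0.0, 0.0], [-0.00, 0.44, 0.08]] + [[0.00, 0.0, -0.00], [0.0, 0.0, -0.00], [-0.0, -0.0, 0.0]]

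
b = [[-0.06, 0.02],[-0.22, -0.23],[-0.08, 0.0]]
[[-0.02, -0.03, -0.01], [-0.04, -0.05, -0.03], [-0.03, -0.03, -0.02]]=b @ [[0.32, 0.38, 0.2], [-0.12, -0.14, -0.07]]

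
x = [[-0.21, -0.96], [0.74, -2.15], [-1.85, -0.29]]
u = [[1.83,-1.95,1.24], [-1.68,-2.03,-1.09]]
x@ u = [[1.23, 2.36, 0.79], [4.97, 2.92, 3.26], [-2.9, 4.2, -1.98]]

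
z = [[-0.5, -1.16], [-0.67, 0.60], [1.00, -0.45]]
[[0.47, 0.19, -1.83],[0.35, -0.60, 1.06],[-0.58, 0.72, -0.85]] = z@ [[-0.64, 0.54, -0.12], [-0.13, -0.4, 1.63]]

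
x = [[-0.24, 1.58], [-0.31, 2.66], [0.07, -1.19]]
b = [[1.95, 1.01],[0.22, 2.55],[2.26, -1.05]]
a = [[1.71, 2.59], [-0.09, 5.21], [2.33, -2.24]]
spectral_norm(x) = 3.34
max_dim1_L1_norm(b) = 3.31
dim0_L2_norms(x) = [0.4, 3.31]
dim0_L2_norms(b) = [2.99, 2.94]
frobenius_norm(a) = 6.87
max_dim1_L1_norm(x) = 2.97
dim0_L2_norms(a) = [2.89, 6.23]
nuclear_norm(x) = 3.43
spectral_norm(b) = 3.00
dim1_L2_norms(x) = [1.6, 2.68, 1.19]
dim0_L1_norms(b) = [4.43, 4.61]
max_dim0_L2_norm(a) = 6.23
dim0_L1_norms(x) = [0.62, 5.43]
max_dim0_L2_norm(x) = 3.31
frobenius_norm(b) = 4.19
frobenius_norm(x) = 3.34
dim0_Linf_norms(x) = [0.31, 2.66]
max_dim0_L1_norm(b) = 4.61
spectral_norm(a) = 6.24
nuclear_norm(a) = 9.12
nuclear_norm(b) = 5.93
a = b + x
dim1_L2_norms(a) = [3.1, 5.21, 3.23]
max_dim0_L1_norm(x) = 5.43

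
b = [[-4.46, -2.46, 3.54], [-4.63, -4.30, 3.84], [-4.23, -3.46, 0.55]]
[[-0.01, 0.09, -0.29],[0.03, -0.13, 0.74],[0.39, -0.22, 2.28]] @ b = [[0.85, 0.64, 0.15],[-2.66, -2.08, 0.01],[-10.37, -7.9, 1.79]]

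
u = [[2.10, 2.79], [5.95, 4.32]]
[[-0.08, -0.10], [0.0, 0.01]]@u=[[-0.76, -0.66], [0.06, 0.04]]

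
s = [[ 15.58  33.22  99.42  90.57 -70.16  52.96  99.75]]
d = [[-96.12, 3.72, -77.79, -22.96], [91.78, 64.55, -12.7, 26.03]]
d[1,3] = 26.03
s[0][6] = 99.75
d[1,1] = 64.55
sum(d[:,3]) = 3.0700000000000003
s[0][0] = 15.58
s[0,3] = 90.57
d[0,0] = -96.12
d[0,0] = -96.12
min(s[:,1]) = 33.22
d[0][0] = -96.12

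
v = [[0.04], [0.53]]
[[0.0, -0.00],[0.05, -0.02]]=v@ [[0.1, -0.04]]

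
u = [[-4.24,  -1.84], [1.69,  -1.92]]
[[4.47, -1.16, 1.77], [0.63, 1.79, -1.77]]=u @ [[-0.66, 0.49, -0.59],[-0.91, -0.50, 0.40]]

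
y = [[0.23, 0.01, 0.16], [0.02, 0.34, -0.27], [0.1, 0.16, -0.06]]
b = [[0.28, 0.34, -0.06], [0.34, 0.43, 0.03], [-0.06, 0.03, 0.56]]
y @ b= [[0.06, 0.09, 0.08], [0.14, 0.14, -0.14], [0.09, 0.1, -0.03]]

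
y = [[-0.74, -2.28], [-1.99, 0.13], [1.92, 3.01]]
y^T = [[-0.74, -1.99, 1.92], [-2.28, 0.13, 3.01]]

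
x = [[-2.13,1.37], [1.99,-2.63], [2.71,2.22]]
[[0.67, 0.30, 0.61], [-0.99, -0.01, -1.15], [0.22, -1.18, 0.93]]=x @ [[-0.14, -0.27, -0.01], [0.27, -0.20, 0.43]]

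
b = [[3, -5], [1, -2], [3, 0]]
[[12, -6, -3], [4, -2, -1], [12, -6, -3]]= b@ [[4, -2, -1], [0, 0, 0]]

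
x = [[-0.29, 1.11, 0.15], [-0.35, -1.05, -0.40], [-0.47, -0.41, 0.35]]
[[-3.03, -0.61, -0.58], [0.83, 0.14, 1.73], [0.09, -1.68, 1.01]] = x @ [[2.71,  1.66,  -1.70], [-2.20,  0.20,  -0.91], [1.32,  -2.33,  -0.45]]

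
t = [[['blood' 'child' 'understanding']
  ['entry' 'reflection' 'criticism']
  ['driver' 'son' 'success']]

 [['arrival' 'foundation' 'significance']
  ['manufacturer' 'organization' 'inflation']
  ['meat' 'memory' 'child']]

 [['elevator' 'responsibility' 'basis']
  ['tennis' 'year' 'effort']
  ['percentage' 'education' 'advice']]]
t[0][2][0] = 'driver'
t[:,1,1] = ['reflection', 'organization', 'year']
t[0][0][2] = 'understanding'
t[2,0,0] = 'elevator'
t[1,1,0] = 'manufacturer'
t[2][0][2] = 'basis'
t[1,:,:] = [['arrival', 'foundation', 'significance'], ['manufacturer', 'organization', 'inflation'], ['meat', 'memory', 'child']]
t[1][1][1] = 'organization'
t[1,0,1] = 'foundation'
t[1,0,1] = 'foundation'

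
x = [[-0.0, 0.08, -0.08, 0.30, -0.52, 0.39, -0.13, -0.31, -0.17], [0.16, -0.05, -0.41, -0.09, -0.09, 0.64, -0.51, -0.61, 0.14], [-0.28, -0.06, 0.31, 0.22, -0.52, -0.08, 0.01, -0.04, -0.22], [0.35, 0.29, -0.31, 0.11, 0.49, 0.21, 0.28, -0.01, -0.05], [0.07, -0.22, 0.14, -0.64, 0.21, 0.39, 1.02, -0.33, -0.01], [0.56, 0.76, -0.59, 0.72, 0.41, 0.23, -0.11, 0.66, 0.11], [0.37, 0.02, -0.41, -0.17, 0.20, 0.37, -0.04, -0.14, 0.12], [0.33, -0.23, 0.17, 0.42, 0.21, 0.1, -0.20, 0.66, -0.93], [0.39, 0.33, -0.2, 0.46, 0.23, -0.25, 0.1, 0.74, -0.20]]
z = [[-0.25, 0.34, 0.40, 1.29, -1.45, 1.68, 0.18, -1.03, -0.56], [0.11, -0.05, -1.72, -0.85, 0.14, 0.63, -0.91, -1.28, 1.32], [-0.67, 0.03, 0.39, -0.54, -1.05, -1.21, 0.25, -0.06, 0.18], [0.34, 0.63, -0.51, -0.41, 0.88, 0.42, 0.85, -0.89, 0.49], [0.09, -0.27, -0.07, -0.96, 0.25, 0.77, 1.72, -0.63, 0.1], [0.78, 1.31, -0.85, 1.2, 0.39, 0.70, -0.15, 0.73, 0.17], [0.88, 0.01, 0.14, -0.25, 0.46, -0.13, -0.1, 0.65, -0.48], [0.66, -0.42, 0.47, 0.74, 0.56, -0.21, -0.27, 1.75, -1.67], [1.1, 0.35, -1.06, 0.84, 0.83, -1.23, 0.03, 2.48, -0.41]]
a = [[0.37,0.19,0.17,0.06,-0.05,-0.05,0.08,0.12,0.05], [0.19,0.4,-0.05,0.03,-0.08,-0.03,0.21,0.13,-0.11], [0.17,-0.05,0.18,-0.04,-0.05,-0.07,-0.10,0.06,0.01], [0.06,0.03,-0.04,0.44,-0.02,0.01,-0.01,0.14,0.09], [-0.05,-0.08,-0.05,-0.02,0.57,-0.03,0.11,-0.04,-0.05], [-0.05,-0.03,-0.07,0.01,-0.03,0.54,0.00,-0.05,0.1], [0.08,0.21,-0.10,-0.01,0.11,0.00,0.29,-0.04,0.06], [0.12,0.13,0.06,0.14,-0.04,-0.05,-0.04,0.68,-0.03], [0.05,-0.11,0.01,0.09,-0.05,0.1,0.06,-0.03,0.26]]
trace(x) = 1.23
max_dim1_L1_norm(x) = 4.15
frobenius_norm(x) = 3.31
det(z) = -14.66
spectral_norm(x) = 2.15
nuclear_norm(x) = 7.44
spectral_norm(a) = 0.92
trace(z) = 1.87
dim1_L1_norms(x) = [1.98, 2.7, 1.74, 2.1, 3.03, 4.15, 1.84, 3.25, 2.9]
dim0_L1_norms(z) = [4.88, 3.41, 5.61, 7.08, 6.01, 6.98, 4.46, 9.5, 5.38]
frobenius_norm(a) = 1.51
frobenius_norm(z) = 7.46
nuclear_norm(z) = 17.87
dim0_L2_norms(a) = [0.48, 0.53, 0.29, 0.48, 0.59, 0.56, 0.4, 0.72, 0.33]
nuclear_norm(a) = 3.74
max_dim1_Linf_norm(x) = 1.02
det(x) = -0.00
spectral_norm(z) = 4.92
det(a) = -0.00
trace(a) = 3.73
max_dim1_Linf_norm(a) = 0.68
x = a @ z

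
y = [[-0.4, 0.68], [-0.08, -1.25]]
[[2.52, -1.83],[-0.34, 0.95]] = y@[[-5.27, 2.97],[0.61, -0.95]]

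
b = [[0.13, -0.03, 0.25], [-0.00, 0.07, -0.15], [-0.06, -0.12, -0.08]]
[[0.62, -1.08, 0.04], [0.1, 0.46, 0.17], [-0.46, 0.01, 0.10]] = b@ [[5.23, -4.47, 3.4], [1.25, 3.18, -1.38], [-0.08, -1.6, -1.78]]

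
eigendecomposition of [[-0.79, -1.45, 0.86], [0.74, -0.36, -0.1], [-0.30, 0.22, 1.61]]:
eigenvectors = [[(0.82+0j), 0.82-0.00j, 0.31+0.00j], [(-0.1-0.55j), (-0.1+0.55j), 0.07+0.00j], [(0.08+0.09j), 0.08-0.09j, 0.95+0.00j]]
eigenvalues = [(-0.53+1.07j), (-0.53-1.07j), (1.53+0j)]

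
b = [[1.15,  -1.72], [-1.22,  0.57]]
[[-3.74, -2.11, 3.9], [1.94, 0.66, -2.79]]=b@[[-0.84, 0.05, 1.78], [1.61, 1.26, -1.08]]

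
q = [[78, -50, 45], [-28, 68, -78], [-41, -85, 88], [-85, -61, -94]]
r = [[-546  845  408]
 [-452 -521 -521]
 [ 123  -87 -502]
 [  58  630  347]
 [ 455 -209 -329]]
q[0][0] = 78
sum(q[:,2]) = -39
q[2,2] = 88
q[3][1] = -61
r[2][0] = 123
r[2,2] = -502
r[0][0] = -546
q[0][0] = 78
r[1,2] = -521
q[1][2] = -78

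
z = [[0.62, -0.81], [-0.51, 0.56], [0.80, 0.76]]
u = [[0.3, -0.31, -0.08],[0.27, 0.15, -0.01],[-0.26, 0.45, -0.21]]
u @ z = [[0.28, -0.48],[0.08, -0.14],[-0.56, 0.30]]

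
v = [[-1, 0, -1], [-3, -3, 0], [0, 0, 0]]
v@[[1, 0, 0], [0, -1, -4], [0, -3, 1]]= [[-1, 3, -1], [-3, 3, 12], [0, 0, 0]]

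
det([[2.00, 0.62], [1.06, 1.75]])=2.843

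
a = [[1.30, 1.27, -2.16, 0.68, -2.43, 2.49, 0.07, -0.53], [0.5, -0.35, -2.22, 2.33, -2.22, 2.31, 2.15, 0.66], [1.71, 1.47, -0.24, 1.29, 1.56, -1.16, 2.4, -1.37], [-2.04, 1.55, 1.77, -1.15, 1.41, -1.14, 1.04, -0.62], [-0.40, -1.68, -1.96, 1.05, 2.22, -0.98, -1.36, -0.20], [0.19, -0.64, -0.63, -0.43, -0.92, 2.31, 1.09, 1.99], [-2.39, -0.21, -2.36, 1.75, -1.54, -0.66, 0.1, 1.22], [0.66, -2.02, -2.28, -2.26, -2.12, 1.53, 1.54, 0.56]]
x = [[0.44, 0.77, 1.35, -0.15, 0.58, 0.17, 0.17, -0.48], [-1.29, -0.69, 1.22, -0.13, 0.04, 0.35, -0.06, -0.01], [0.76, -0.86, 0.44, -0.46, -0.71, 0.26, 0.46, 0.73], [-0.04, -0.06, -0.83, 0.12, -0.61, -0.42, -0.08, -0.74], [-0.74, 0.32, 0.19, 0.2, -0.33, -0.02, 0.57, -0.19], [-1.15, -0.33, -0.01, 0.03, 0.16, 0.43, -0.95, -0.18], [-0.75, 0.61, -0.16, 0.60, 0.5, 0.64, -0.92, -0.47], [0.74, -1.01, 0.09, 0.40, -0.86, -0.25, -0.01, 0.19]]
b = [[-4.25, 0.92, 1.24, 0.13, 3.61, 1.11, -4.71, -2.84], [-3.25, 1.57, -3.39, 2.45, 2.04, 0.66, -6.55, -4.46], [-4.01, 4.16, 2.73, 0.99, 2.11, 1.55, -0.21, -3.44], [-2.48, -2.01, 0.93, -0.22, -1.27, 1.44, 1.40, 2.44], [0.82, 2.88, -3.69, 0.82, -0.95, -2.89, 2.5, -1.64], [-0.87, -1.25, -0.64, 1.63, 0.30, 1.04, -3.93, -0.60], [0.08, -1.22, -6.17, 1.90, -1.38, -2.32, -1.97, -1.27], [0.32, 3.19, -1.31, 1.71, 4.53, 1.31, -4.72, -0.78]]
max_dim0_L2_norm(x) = 2.33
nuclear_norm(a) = 30.04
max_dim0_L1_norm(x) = 5.91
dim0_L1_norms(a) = [9.19, 9.19, 13.62, 10.94, 14.42, 12.58, 9.75, 7.15]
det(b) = -5107.13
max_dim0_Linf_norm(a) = 2.49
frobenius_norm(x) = 4.61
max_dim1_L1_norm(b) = 24.37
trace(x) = -0.32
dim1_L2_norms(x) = [1.8, 1.94, 1.74, 1.35, 1.09, 1.61, 1.75, 1.6]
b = a @ x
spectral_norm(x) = 2.91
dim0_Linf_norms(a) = [2.39, 2.02, 2.36, 2.33, 2.43, 2.49, 2.4, 1.99]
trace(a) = 4.75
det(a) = 8193.07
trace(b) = -2.83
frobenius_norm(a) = 12.33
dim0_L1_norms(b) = [16.08, 17.2, 20.1, 9.85, 16.19, 12.32, 25.99, 17.47]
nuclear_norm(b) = 43.47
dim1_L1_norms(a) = [10.93, 12.74, 11.2, 10.72, 9.85, 8.2, 10.23, 12.97]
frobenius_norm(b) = 20.64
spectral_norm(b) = 15.12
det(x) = -0.61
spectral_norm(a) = 8.38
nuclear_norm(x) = 10.82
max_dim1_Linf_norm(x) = 1.35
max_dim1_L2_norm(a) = 5.1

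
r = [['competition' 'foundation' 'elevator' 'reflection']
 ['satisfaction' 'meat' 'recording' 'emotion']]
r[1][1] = 'meat'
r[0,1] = 'foundation'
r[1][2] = 'recording'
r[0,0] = 'competition'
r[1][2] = 'recording'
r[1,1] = 'meat'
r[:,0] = ['competition', 'satisfaction']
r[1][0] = 'satisfaction'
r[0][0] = 'competition'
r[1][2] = 'recording'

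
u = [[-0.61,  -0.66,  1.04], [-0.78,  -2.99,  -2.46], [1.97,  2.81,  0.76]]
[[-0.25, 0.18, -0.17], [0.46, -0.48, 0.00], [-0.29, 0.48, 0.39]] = u@[[-0.25,0.39,0.28],[0.15,-0.18,-0.05],[-0.29,0.29,-0.03]]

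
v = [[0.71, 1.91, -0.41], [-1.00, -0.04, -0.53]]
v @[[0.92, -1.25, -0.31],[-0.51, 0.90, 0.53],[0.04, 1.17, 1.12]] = [[-0.34, 0.35, 0.33], [-0.92, 0.59, -0.30]]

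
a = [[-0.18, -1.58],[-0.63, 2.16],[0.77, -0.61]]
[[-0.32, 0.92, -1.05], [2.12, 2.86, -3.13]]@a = [[-1.33, 3.13], [-4.59, 4.74]]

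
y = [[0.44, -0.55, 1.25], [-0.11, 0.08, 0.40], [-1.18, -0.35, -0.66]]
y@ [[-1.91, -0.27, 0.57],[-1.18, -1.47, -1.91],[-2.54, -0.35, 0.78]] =[[-3.37,0.25,2.28], [-0.9,-0.23,0.10], [4.34,1.06,-0.52]]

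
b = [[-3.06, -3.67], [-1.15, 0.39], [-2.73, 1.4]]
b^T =[[-3.06,-1.15,-2.73], [-3.67,0.39,1.4]]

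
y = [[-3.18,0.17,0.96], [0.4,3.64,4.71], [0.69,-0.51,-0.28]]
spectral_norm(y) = 6.04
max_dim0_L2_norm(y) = 4.81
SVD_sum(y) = [[-0.03,0.58,0.76],  [-0.17,3.59,4.73],  [0.02,-0.33,-0.44]] + [[-3.16, -0.36, 0.16], [0.57, 0.06, -0.03], [0.64, 0.07, -0.03]] + [[0.01, -0.05, 0.04],[0.0, -0.01, 0.01],[0.04, -0.25, 0.19]]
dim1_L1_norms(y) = [4.31, 8.75, 1.48]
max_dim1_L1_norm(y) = 8.75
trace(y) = 0.18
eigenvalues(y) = [-3.37, 0.66, 2.88]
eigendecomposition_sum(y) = [[-3.21, 0.14, 0.79], [-0.27, 0.01, 0.07], [0.67, -0.03, -0.17]] + [[0.03, 0.02, 0.15], [-0.27, -0.22, -1.37], [0.17, 0.14, 0.85]] + [[0.00,  0.01,  0.02], [0.94,  3.85,  6.01], [-0.15,  -0.62,  -0.97]]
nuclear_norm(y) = 9.66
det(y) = -6.43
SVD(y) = [[-0.16, 0.97, 0.21],  [-0.98, -0.17, 0.06],  [0.09, -0.19, 0.98]] @ diag([6.040478024154184, 3.2984198698845053, 0.3228801661010384]) @ [[0.03,-0.6,-0.8], [-0.99,-0.11,0.05], [0.12,-0.79,0.60]]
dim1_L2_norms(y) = [3.33, 5.97, 0.9]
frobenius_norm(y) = 6.89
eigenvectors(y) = [[-0.98, 0.09, -0.00], [-0.08, -0.85, -0.99], [0.20, 0.53, 0.16]]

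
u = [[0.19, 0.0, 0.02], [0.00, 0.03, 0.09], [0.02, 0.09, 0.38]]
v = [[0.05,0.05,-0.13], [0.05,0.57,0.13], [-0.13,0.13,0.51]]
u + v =[[0.24, 0.05, -0.11], [0.05, 0.60, 0.22], [-0.11, 0.22, 0.89]]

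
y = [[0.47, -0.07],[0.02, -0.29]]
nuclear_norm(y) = 0.76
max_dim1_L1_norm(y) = 0.54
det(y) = -0.13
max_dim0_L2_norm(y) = 0.47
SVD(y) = [[-0.98, -0.2], [-0.20, 0.98]] @ diag([0.4814445394740828, 0.2801984214991018]) @ [[-0.97,0.26], [-0.26,-0.97]]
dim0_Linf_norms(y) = [0.47, 0.29]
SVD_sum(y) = [[0.46, -0.12],[0.09, -0.02]] + [[0.01,  0.05], [-0.07,  -0.27]]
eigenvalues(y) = [0.47, -0.29]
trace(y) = 0.18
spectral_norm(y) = 0.48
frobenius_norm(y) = 0.56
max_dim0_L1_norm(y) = 0.49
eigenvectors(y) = [[1.00, 0.09], [0.03, 1.0]]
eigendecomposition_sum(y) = [[0.47, -0.04], [0.01, -0.00]] + [[0.00,-0.03], [0.01,-0.29]]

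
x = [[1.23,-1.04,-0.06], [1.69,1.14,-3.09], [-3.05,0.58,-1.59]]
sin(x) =[[3.43, -0.47, -0.86], [-1.53, 3.88, -3.55], [-3.70, -0.11, 0.24]]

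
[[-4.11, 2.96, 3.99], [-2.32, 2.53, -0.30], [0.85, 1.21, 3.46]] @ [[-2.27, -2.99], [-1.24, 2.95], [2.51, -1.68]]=[[15.67, 14.32], [1.38, 14.90], [5.25, -4.78]]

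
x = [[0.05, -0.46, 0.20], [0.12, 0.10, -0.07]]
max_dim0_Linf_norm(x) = 0.46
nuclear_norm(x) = 0.65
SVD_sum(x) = [[0.02, -0.46, 0.21], [-0.0, 0.10, -0.05]] + [[0.03, -0.00, -0.01], [0.12, -0.00, -0.02]]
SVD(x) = [[-0.98,  0.22], [0.22,  0.98]] @ diag([0.5161382342138184, 0.1303891221791204]) @ [[-0.04, 0.91, -0.41], [0.98, -0.04, -0.18]]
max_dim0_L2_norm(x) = 0.47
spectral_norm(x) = 0.52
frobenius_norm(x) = 0.53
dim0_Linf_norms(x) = [0.12, 0.46, 0.2]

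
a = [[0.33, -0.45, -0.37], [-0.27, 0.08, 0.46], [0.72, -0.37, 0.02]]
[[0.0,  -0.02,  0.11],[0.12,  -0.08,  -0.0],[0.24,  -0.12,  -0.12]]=a@ [[0.21,-0.06,-0.36], [-0.21,0.20,-0.39], [0.43,-0.24,-0.15]]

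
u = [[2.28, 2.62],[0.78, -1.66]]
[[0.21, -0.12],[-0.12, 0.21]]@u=[[0.39, 0.75], [-0.11, -0.66]]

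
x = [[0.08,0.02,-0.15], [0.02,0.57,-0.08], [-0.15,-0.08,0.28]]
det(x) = -0.00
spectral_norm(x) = 0.60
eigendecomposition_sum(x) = [[-0.00, -0.0, -0.0], [-0.0, -0.00, -0.0], [-0.0, -0.00, -0.0]] + [[0.07, -0.05, -0.13],[-0.05, 0.03, 0.09],[-0.13, 0.09, 0.23]] + [[0.01,0.07,-0.02], [0.07,0.54,-0.17], [-0.02,-0.17,0.05]]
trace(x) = 0.93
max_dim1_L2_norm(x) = 0.58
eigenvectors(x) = [[-0.88, 0.46, 0.12], [-0.04, -0.32, 0.95], [-0.48, -0.83, -0.30]]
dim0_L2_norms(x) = [0.17, 0.58, 0.33]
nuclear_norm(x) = 0.93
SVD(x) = [[-0.12, 0.46, 0.88], [-0.95, -0.32, 0.04], [0.30, -0.83, 0.48]] @ diag([0.597622272464129, 0.3333865649690222, 0.0010088374331509856]) @ [[-0.12, -0.95, 0.30], [0.46, -0.32, -0.83], [-0.88, -0.04, -0.48]]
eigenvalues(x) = [-0.0, 0.33, 0.6]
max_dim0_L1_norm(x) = 0.67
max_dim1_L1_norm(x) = 0.67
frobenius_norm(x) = 0.68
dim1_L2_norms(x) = [0.17, 0.58, 0.33]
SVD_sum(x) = [[0.01, 0.07, -0.02], [0.07, 0.54, -0.17], [-0.02, -0.17, 0.05]] + [[0.07,  -0.05,  -0.13], [-0.05,  0.03,  0.09], [-0.13,  0.09,  0.23]] + [[-0.00, -0.00, -0.0],[-0.00, -0.00, -0.0],[-0.0, -0.00, -0.00]]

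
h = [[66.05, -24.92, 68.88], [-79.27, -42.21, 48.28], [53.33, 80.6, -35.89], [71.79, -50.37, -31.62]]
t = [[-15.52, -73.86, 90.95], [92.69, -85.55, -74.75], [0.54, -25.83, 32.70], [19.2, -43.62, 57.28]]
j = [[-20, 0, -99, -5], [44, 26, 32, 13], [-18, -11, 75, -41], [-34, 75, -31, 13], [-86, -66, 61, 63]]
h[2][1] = 80.6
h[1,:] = [-79.27, -42.21, 48.28]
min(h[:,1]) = -50.37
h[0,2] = 68.88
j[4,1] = -66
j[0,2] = -99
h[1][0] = -79.27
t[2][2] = 32.7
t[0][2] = 90.95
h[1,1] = -42.21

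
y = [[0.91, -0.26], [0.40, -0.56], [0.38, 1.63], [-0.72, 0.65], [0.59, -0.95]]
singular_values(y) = [2.16, 1.31]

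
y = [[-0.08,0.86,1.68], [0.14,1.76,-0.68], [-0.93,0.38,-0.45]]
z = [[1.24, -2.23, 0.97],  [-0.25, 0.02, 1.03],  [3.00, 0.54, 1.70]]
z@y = [[-1.31, -2.49, 3.16], [-0.94, 0.21, -0.90], [-1.75, 4.18, 3.91]]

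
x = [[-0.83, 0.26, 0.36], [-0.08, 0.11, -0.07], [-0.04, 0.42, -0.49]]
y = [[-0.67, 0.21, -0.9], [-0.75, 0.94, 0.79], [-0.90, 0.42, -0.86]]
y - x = [[0.16, -0.05, -1.26],  [-0.67, 0.83, 0.86],  [-0.86, 0.00, -0.37]]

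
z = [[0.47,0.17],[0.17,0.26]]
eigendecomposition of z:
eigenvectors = [[0.87, -0.49], [0.49, 0.87]]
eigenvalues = [0.56, 0.17]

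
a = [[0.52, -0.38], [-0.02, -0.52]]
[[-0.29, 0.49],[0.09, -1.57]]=a @ [[-0.66,3.07], [-0.14,2.9]]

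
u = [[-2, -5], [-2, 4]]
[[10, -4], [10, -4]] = u@[[-5, 2], [0, 0]]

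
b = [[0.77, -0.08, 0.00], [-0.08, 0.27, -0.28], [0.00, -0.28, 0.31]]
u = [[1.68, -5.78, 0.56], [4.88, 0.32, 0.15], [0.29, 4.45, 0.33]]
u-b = [[0.91, -5.7, 0.56], [4.96, 0.05, 0.43], [0.29, 4.73, 0.02]]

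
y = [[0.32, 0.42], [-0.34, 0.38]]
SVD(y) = [[0.77, 0.64], [0.64, -0.77]] @ diag([0.5666236541235796, 0.4666236541235796]) @ [[0.05, 1.0],[1.00, -0.05]]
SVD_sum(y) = [[0.02,0.44],[0.02,0.36]] + [[0.30, -0.02], [-0.36, 0.02]]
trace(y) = 0.70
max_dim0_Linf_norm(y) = 0.42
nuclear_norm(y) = 1.03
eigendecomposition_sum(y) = [[(0.16+0.2j),0.21-0.20j], [(-0.17+0.16j),(0.19+0.17j)]] + [[0.16-0.20j, (0.21+0.2j)], [(-0.17-0.16j), (0.19-0.17j)]]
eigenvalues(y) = [(0.35+0.38j), (0.35-0.38j)]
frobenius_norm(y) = 0.73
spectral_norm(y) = 0.57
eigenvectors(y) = [[0.74+0.00j, 0.74-0.00j], [0.05+0.67j, (0.05-0.67j)]]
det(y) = 0.26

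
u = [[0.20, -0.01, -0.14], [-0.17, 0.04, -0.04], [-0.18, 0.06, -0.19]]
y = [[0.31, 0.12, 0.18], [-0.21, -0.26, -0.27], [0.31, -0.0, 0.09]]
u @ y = [[0.02, 0.03, 0.03], [-0.07, -0.03, -0.05], [-0.13, -0.04, -0.07]]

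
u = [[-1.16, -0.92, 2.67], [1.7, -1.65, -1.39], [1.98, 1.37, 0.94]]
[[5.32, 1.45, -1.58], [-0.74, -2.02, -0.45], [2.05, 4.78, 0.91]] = u@[[0.55, 1.0, 0.14], [-0.67, 1.11, 0.67], [2.00, 1.36, -0.3]]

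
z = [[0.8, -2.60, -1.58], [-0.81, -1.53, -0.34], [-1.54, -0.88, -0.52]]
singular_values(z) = [3.54, 1.92, 0.4]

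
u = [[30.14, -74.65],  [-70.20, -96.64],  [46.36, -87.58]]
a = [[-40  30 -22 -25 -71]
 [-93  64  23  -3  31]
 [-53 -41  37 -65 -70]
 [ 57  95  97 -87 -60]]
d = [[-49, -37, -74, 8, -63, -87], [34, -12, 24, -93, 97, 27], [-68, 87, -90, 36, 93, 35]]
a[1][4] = 31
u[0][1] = -74.65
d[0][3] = 8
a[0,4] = -71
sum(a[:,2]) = 135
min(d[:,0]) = -68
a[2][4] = -70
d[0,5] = -87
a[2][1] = -41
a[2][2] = 37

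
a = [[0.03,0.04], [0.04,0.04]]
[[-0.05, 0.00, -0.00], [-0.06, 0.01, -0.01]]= a @ [[-0.72,0.77,-1.17],[-0.72,-0.46,0.87]]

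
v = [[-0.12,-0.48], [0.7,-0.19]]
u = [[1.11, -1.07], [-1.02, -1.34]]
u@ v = [[-0.88, -0.33], [-0.82, 0.74]]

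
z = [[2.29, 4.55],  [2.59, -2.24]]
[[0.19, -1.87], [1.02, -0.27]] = z @ [[0.3, -0.32], [-0.11, -0.25]]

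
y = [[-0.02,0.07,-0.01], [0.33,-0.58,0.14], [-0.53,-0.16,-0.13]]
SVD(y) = [[-0.08, 0.08, -0.99], [0.89, -0.45, -0.11], [-0.45, -0.89, -0.03]] @ diag([0.721507932379887, 0.5226128724538935, 0.001445357530423099]) @ [[0.74,-0.62,0.25], [0.62,0.78,0.1], [0.26,-0.08,-0.96]]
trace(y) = -0.73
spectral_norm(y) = 0.72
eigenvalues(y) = [-0.01, -0.13, -0.59]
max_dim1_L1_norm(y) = 1.05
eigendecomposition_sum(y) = [[-0.01, -0.00, -0.0], [0.00, 0.00, 0.0], [0.03, 0.00, 0.00]] + [[0.05, 0.00, 0.01], [-0.17, -0.01, -0.04], [-0.67, -0.04, -0.17]] + [[-0.06, 0.07, -0.02], [0.50, -0.57, 0.18], [0.11, -0.12, 0.04]]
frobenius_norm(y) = 0.89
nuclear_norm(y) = 1.25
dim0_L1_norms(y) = [0.88, 0.81, 0.28]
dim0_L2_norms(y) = [0.62, 0.61, 0.19]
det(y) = -0.00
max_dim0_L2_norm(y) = 0.62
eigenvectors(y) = [[-0.25, 0.07, -0.12], [0.09, -0.25, 0.97], [0.96, -0.97, 0.20]]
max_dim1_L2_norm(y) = 0.68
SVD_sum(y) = [[-0.05, 0.04, -0.02],[0.47, -0.4, 0.16],[-0.24, 0.20, -0.08]] + [[0.03, 0.03, 0.00],[-0.14, -0.18, -0.02],[-0.29, -0.36, -0.05]] + [[-0.00,0.00,0.0],[-0.00,0.00,0.00],[-0.0,0.00,0.00]]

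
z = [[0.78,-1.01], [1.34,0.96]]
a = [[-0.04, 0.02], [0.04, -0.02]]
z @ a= [[-0.07, 0.04], [-0.02, 0.01]]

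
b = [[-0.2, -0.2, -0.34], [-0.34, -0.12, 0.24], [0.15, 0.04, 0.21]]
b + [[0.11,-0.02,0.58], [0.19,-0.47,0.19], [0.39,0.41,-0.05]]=[[-0.09, -0.22, 0.24], [-0.15, -0.59, 0.43], [0.54, 0.45, 0.16]]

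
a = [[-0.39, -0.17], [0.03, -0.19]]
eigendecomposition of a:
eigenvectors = [[-0.98,0.71], [0.17,-0.71]]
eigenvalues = [-0.36, -0.22]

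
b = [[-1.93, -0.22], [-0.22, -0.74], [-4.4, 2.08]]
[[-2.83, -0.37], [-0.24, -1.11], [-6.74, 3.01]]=b @ [[1.48, 0.02],[-0.11, 1.49]]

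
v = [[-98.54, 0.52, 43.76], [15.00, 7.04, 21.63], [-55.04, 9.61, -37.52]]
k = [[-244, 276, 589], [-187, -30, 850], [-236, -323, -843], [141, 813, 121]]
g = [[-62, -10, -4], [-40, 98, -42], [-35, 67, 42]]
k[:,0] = [-244, -187, -236, 141]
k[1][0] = -187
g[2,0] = -35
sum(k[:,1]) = 736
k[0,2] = 589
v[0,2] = 43.76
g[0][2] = -4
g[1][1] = 98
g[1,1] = 98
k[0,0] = -244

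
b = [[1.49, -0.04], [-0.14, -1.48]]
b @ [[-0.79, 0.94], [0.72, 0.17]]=[[-1.21, 1.39], [-0.96, -0.38]]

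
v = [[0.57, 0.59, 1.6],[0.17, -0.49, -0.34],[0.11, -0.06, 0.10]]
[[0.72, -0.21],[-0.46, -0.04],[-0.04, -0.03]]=v @[[-0.21, -0.66], [0.67, -0.31], [0.28, 0.22]]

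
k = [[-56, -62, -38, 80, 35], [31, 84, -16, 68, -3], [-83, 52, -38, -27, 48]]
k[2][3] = -27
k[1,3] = 68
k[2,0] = -83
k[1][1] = 84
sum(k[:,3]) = 121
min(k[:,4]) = -3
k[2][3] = -27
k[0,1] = -62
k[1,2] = -16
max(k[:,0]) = 31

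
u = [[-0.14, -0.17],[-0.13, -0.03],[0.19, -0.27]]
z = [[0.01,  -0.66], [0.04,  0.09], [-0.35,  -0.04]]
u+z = [[-0.13,-0.83], [-0.09,0.06], [-0.16,-0.31]]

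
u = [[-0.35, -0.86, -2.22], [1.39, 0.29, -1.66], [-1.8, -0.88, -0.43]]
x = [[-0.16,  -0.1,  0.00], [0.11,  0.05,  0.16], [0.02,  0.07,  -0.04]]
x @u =[[-0.08, 0.11, 0.52], [-0.26, -0.22, -0.4], [0.16, 0.04, -0.14]]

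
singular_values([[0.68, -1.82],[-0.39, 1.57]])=[2.52, 0.14]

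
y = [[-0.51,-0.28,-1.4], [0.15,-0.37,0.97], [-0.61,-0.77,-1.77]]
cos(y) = [[0.61, -0.44, -1.10], [0.24, 1.15, 0.84], [-0.48, -0.67, -0.24]]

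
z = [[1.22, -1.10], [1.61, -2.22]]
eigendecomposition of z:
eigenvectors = [[0.87, 0.36], [0.50, 0.93]]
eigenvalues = [0.59, -1.59]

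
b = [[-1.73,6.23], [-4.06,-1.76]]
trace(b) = -3.49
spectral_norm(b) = 6.52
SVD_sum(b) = [[-1.0, 6.34], [0.17, -1.09]] + [[-0.73, -0.11], [-4.23, -0.67]]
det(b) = 28.34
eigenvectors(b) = [[(0.78+0j), (0.78-0j)], [-0.00+0.63j, -0.00-0.63j]]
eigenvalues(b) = [(-1.74+5.03j), (-1.74-5.03j)]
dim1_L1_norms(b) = [7.96, 5.82]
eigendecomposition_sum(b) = [[(-0.86+2.52j), 3.12+1.08j], [-2.03-0.70j, (-0.88+2.51j)]] + [[-0.86-2.52j, 3.12-1.08j], [-2.03+0.70j, -0.88-2.51j]]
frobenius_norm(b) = 7.83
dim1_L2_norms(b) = [6.47, 4.43]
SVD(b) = [[-0.99, 0.17],[0.17, 0.99]] @ diag([6.517971248630492, 4.347763885266339]) @ [[0.16,-0.99], [-0.99,-0.16]]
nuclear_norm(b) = 10.87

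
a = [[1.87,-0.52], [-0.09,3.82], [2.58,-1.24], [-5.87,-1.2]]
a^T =[[1.87, -0.09, 2.58, -5.87], [-0.52, 3.82, -1.24, -1.20]]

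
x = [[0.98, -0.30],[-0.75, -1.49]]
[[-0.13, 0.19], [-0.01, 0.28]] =x @ [[-0.11,0.12], [0.06,-0.25]]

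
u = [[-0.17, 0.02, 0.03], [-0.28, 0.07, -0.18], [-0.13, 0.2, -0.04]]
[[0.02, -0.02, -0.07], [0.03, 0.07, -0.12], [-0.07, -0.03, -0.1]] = u @ [[-0.19, -0.01, 0.40],[-0.46, -0.27, -0.23],[-0.05, -0.47, -0.03]]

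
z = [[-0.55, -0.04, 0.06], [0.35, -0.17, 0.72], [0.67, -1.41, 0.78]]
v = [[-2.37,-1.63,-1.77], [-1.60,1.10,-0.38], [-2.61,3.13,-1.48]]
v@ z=[[-0.45, 2.87, -2.70], [1.01, 0.41, 0.4], [1.54, 1.66, 0.94]]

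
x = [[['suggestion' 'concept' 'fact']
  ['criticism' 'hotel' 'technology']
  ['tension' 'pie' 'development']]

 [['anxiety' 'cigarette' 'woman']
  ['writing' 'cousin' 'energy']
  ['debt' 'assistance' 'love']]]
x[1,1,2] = 'energy'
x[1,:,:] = [['anxiety', 'cigarette', 'woman'], ['writing', 'cousin', 'energy'], ['debt', 'assistance', 'love']]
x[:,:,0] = [['suggestion', 'criticism', 'tension'], ['anxiety', 'writing', 'debt']]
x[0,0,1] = 'concept'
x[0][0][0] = 'suggestion'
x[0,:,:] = [['suggestion', 'concept', 'fact'], ['criticism', 'hotel', 'technology'], ['tension', 'pie', 'development']]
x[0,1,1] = 'hotel'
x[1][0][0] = 'anxiety'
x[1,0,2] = 'woman'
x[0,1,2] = 'technology'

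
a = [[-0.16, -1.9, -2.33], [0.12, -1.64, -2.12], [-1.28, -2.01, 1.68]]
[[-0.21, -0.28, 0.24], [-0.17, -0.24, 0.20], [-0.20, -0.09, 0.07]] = a@ [[0.06, 0.04, -0.03], [0.08, 0.07, -0.06], [0.02, 0.06, -0.05]]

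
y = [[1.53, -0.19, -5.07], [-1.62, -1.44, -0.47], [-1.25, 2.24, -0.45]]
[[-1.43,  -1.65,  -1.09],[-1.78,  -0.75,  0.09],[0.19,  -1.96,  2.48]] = y@[[0.55, 0.66, -0.69], [0.48, -0.40, 0.72], [0.43, 0.54, -0.02]]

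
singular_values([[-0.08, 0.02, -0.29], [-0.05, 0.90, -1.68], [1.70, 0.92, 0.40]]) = [1.98, 1.92, 0.07]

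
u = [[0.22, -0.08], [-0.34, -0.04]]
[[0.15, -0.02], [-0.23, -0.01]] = u@[[0.68,0.00], [0.00,0.27]]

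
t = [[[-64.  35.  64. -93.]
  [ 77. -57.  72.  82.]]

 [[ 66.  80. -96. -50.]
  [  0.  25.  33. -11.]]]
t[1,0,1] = 80.0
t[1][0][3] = -50.0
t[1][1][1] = 25.0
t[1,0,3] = -50.0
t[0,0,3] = -93.0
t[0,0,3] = -93.0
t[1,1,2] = 33.0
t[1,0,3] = -50.0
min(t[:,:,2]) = -96.0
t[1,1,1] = 25.0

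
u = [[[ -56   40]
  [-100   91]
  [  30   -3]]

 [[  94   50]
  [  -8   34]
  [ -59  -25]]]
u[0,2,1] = -3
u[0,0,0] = -56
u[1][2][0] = -59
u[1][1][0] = -8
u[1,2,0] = -59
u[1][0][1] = 50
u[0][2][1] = -3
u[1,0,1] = 50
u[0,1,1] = 91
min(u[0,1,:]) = -100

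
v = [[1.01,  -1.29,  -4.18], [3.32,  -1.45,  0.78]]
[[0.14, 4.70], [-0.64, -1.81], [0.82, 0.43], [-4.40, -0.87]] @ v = [[15.75, -7.00, 3.08], [-6.66, 3.45, 1.26], [2.26, -1.68, -3.09], [-7.33, 6.94, 17.71]]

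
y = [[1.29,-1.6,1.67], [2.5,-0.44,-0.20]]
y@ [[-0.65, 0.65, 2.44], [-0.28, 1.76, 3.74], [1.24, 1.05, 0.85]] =[[1.68, -0.22, -1.42], [-1.75, 0.64, 4.28]]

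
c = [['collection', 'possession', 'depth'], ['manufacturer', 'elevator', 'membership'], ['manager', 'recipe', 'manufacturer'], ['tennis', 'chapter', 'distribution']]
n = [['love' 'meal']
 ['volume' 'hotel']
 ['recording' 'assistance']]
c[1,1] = 'elevator'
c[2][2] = 'manufacturer'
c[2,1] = 'recipe'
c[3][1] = 'chapter'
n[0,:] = ['love', 'meal']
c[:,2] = ['depth', 'membership', 'manufacturer', 'distribution']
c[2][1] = 'recipe'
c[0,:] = ['collection', 'possession', 'depth']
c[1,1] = 'elevator'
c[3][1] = 'chapter'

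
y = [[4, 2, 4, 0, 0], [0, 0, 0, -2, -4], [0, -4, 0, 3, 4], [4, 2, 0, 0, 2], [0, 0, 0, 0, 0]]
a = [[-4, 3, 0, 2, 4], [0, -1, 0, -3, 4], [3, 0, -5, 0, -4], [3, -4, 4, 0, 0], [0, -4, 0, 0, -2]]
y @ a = [[-4, 10, -20, 2, 8], [-6, 24, -8, 0, 8], [9, -24, 12, 12, -24], [-16, 2, 0, 2, 20], [0, 0, 0, 0, 0]]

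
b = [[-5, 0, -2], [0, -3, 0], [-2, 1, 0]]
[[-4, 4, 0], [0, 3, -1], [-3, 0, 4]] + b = [[-9, 4, -2], [0, 0, -1], [-5, 1, 4]]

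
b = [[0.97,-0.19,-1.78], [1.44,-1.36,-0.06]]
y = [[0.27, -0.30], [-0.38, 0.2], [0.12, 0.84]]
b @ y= [[0.12, -1.82], [0.9, -0.75]]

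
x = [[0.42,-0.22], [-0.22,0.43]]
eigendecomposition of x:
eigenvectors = [[-0.72, 0.70], [-0.7, -0.72]]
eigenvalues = [0.2, 0.65]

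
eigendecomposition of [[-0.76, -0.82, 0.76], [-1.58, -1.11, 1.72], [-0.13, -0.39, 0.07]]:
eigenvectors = [[0.54, 0.78, 0.70], [0.81, -0.15, 0.1], [0.22, 0.61, 0.7]]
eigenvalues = [-1.69, 0.0, -0.11]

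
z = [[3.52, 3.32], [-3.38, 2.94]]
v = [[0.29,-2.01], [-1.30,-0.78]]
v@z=[[7.81, -4.95],[-1.94, -6.61]]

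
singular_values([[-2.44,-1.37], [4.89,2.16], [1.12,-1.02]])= [6.06, 1.41]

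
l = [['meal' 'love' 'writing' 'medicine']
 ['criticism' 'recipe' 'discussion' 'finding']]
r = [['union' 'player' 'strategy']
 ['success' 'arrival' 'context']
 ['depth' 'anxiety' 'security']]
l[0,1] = 'love'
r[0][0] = 'union'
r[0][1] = 'player'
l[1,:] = ['criticism', 'recipe', 'discussion', 'finding']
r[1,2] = 'context'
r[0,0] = 'union'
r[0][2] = 'strategy'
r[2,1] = 'anxiety'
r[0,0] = 'union'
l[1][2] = 'discussion'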